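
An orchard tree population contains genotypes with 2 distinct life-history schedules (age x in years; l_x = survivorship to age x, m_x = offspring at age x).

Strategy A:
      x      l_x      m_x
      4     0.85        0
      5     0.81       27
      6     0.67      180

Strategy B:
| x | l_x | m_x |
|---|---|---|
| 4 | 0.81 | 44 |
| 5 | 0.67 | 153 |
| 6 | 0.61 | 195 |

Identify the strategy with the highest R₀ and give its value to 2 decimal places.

257.10

Strategy A: R₀ = 0.85×0 + 0.81×27 + 0.67×180 = 142.4700
Strategy B: R₀ = 0.81×44 + 0.67×153 + 0.61×195 = 257.1000
Highest R₀: strategy B with 257.1000.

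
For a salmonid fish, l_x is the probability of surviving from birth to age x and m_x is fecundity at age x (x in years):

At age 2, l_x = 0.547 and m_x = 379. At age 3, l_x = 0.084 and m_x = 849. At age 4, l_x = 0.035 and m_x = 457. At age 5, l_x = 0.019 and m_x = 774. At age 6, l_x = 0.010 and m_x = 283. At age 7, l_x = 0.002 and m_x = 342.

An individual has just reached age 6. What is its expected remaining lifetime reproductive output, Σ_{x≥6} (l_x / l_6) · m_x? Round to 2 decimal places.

l_6 = 0.010. Conditional survival from age 6 to x is l_x / l_6.
  x=6: (0.010/0.010) × 283 = 283.0000
  x=7: (0.002/0.010) × 342 = 68.4000
Sum = 283.0000 + 68.4000 = 351.4000

351.40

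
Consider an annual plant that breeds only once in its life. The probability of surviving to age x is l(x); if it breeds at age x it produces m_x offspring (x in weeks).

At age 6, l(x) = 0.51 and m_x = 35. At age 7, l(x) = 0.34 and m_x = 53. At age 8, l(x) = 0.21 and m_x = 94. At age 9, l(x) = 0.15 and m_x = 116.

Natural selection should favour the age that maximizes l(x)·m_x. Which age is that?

Expected offspring if breeding at age x = l(x) × m_x:
  age 6: 0.51 × 35 = 17.850
  age 7: 0.34 × 53 = 18.020
  age 8: 0.21 × 94 = 19.740
  age 9: 0.15 × 116 = 17.400
Maximum at age 8 (19.740).

8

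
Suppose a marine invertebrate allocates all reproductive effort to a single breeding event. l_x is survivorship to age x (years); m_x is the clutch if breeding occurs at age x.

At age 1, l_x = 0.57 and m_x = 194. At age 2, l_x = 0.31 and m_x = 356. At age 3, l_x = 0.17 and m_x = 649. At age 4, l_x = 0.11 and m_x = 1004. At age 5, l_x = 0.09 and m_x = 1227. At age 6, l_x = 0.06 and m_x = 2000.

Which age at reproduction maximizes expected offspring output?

6

Expected offspring if breeding at age x = l_x × m_x:
  age 1: 0.57 × 194 = 110.580
  age 2: 0.31 × 356 = 110.360
  age 3: 0.17 × 649 = 110.330
  age 4: 0.11 × 1004 = 110.440
  age 5: 0.09 × 1227 = 110.430
  age 6: 0.06 × 2000 = 120.000
Maximum at age 6 (120.000).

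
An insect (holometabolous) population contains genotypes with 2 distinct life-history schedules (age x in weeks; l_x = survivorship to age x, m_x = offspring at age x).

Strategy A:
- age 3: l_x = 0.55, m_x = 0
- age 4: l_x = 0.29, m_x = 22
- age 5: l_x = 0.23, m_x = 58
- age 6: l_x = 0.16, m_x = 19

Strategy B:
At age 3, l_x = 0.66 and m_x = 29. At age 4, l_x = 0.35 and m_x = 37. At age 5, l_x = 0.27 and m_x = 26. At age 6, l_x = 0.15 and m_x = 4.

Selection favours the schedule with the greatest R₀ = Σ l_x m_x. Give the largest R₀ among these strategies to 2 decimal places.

39.71

Strategy A: R₀ = 0.55×0 + 0.29×22 + 0.23×58 + 0.16×19 = 22.7600
Strategy B: R₀ = 0.66×29 + 0.35×37 + 0.27×26 + 0.15×4 = 39.7100
Highest R₀: strategy B with 39.7100.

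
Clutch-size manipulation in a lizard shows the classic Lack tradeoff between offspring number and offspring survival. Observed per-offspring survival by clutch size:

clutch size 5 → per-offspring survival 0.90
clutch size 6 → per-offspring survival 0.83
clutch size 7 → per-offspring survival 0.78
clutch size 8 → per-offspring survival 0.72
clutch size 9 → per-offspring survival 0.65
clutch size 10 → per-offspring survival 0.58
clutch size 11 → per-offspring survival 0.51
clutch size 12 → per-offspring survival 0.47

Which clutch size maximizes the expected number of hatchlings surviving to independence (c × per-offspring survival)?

9

Expected hatchlings surviving to independence = c × s(c):
  c=5: 5 × 0.90 = 4.500
  c=6: 6 × 0.83 = 4.980
  c=7: 7 × 0.78 = 5.460
  c=8: 8 × 0.72 = 5.760
  c=9: 9 × 0.65 = 5.850
  c=10: 10 × 0.58 = 5.800
  c=11: 11 × 0.51 = 5.610
  c=12: 12 × 0.47 = 5.640
Maximum at c = 9 (5.850 hatchlings surviving to independence).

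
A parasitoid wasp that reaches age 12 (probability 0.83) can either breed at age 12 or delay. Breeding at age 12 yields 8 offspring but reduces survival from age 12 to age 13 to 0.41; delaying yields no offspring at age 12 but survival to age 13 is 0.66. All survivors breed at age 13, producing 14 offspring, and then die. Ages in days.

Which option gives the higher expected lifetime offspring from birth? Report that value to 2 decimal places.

breed at age 12: R₀ = 0.83 × (8 + 0.41 × 14) = 0.83 × 13.7400 = 11.4042
delay to age 13: R₀ = 0.83 × (0.66 × 14) = 0.83 × 9.2400 = 7.6692
Higher: breed at age 12 (11.4042).

11.40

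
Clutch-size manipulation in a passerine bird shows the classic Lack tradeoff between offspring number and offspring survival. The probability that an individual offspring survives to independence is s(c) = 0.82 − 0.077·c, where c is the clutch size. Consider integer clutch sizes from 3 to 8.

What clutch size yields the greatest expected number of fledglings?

Expected fledglings = c × s(c):
  c=3: 3 × 0.589 = 1.767
  c=4: 4 × 0.512 = 2.048
  c=5: 5 × 0.435 = 2.175
  c=6: 6 × 0.358 = 2.148
  c=7: 7 × 0.281 = 1.967
  c=8: 8 × 0.204 = 1.632
Maximum at c = 5 (2.175 fledglings).

5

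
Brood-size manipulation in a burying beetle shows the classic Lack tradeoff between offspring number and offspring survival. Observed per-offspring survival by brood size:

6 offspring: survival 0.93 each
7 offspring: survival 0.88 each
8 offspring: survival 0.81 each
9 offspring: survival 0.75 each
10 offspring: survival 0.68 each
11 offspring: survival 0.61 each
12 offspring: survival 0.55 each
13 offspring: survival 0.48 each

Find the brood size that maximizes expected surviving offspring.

10

Expected surviving offspring = c × s(c):
  c=6: 6 × 0.93 = 5.580
  c=7: 7 × 0.88 = 6.160
  c=8: 8 × 0.81 = 6.480
  c=9: 9 × 0.75 = 6.750
  c=10: 10 × 0.68 = 6.800
  c=11: 11 × 0.61 = 6.710
  c=12: 12 × 0.55 = 6.600
  c=13: 13 × 0.48 = 6.240
Maximum at c = 10 (6.800 surviving offspring).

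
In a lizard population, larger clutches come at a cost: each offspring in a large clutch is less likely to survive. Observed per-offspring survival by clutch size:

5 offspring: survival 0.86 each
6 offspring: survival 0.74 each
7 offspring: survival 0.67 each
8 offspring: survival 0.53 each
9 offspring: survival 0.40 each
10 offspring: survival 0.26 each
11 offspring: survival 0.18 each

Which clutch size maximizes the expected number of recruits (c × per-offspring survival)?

Expected recruits = c × s(c):
  c=5: 5 × 0.86 = 4.300
  c=6: 6 × 0.74 = 4.440
  c=7: 7 × 0.67 = 4.690
  c=8: 8 × 0.53 = 4.240
  c=9: 9 × 0.40 = 3.600
  c=10: 10 × 0.26 = 2.600
  c=11: 11 × 0.18 = 1.980
Maximum at c = 7 (4.690 recruits).

7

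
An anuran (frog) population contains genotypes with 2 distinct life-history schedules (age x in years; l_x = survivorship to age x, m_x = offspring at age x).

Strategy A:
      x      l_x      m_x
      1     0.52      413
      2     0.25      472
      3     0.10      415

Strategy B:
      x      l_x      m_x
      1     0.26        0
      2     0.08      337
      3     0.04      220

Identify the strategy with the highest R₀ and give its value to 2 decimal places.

374.26

Strategy A: R₀ = 0.52×413 + 0.25×472 + 0.10×415 = 374.2600
Strategy B: R₀ = 0.26×0 + 0.08×337 + 0.04×220 = 35.7600
Highest R₀: strategy A with 374.2600.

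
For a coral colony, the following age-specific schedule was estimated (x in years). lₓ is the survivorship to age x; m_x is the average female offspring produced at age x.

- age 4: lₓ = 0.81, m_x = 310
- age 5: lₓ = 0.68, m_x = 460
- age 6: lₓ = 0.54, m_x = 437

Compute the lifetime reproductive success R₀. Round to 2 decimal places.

R₀ = Σ lₓ m_x:
  age 4: 0.81 × 310 = 251.1000
  age 5: 0.68 × 460 = 312.8000
  age 6: 0.54 × 437 = 235.9800
R₀ = 251.1000 + 312.8000 + 235.9800 = 799.8800

799.88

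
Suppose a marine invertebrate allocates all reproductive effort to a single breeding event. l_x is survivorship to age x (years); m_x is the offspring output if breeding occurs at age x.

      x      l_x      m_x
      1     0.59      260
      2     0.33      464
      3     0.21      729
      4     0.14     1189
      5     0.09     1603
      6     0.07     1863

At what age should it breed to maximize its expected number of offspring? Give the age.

Expected offspring if breeding at age x = l_x × m_x:
  age 1: 0.59 × 260 = 153.400
  age 2: 0.33 × 464 = 153.120
  age 3: 0.21 × 729 = 153.090
  age 4: 0.14 × 1189 = 166.460
  age 5: 0.09 × 1603 = 144.270
  age 6: 0.07 × 1863 = 130.410
Maximum at age 4 (166.460).

4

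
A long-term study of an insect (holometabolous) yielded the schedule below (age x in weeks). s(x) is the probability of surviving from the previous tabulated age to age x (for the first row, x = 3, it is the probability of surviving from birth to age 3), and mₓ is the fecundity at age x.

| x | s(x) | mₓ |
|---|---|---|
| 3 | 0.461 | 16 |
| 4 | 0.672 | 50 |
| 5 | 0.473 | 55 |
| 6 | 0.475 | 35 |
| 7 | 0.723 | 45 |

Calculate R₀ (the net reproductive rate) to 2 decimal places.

35.63

Survivorship from birth: l_x = s_3·s_4·…·s_x.
  l_3 = 0.46100
  l_4 = 0.30979
  l_5 = 0.14653
  l_6 = 0.06960
  l_7 = 0.05032
R₀ = Σ l_x mₓ:
  age 3: 0.46100 × 16 = 7.3760
  age 4: 0.30979 × 50 = 15.4895
  age 5: 0.14653 × 55 = 8.0591
  age 6: 0.06960 × 35 = 2.4360
  age 7: 0.05032 × 45 = 2.2644
R₀ = 7.3760 + 15.4895 + 8.0591 + 2.4360 + 2.2644 = 35.6251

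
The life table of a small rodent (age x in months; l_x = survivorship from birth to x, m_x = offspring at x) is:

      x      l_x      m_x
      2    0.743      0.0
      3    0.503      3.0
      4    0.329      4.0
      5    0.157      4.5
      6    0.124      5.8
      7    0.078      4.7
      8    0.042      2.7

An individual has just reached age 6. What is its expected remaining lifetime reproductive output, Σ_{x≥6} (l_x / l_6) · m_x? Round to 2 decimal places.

9.67

l_6 = 0.124. Conditional survival from age 6 to x is l_x / l_6.
  x=6: (0.124/0.124) × 5.8 = 5.8000
  x=7: (0.078/0.124) × 4.7 = 2.9565
  x=8: (0.042/0.124) × 2.7 = 0.9145
Sum = 5.8000 + 2.9565 + 0.9145 = 9.6710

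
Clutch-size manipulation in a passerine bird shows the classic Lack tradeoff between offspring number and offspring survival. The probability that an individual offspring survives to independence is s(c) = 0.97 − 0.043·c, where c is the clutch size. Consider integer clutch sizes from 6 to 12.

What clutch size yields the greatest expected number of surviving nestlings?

Expected surviving nestlings = c × s(c):
  c=6: 6 × 0.712 = 4.272
  c=7: 7 × 0.669 = 4.683
  c=8: 8 × 0.626 = 5.008
  c=9: 9 × 0.583 = 5.247
  c=10: 10 × 0.540 = 5.400
  c=11: 11 × 0.497 = 5.467
  c=12: 12 × 0.454 = 5.448
Maximum at c = 11 (5.467 surviving nestlings).

11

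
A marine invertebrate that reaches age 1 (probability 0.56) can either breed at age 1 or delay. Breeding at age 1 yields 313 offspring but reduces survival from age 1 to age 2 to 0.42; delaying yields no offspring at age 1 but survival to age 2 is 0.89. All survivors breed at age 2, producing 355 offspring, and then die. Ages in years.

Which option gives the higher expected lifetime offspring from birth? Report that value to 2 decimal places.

258.78

breed at age 1: R₀ = 0.56 × (313 + 0.42 × 355) = 0.56 × 462.1000 = 258.7760
delay to age 2: R₀ = 0.56 × (0.89 × 355) = 0.56 × 315.9500 = 176.9320
Higher: breed at age 1 (258.7760).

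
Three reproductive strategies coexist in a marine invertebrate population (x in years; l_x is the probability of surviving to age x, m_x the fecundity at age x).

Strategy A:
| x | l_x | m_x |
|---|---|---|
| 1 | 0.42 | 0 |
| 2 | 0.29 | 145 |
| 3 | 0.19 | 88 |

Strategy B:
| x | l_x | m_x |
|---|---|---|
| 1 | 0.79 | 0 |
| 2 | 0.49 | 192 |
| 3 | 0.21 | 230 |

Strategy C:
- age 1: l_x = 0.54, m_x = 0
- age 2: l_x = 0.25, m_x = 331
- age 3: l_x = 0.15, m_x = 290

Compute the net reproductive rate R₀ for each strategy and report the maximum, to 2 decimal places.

142.38

Strategy A: R₀ = 0.42×0 + 0.29×145 + 0.19×88 = 58.7700
Strategy B: R₀ = 0.79×0 + 0.49×192 + 0.21×230 = 142.3800
Strategy C: R₀ = 0.54×0 + 0.25×331 + 0.15×290 = 126.2500
Highest R₀: strategy B with 142.3800.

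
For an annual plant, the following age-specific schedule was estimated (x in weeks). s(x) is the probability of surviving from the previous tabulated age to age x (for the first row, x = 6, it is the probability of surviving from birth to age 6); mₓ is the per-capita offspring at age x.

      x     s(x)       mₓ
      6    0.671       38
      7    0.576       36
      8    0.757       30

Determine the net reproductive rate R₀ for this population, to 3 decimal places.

48.189

Survivorship from birth: l_x = s_6·s_7·…·s_x.
  l_6 = 0.67100
  l_7 = 0.38650
  l_8 = 0.29258
R₀ = Σ l_x mₓ:
  age 6: 0.67100 × 38 = 25.4980
  age 7: 0.38650 × 36 = 13.9140
  age 8: 0.29258 × 30 = 8.7774
R₀ = 25.4980 + 13.9140 + 8.7774 = 48.1894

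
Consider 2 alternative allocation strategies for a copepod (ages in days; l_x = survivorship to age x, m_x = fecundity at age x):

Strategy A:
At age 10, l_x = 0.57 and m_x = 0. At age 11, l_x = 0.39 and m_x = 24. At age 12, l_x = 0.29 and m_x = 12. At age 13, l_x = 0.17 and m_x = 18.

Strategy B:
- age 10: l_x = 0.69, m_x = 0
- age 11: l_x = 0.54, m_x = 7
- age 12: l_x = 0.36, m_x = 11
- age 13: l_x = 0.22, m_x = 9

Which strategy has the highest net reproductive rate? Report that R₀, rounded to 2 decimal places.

15.90

Strategy A: R₀ = 0.57×0 + 0.39×24 + 0.29×12 + 0.17×18 = 15.9000
Strategy B: R₀ = 0.69×0 + 0.54×7 + 0.36×11 + 0.22×9 = 9.7200
Highest R₀: strategy A with 15.9000.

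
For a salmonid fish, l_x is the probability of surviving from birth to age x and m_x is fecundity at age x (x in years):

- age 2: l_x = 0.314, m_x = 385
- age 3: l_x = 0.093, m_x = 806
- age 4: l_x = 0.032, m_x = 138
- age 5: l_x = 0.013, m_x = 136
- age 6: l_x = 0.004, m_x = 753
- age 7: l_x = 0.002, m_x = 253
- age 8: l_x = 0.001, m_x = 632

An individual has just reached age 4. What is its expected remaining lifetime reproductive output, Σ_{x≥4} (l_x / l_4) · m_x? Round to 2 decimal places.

322.94

l_4 = 0.032. Conditional survival from age 4 to x is l_x / l_4.
  x=4: (0.032/0.032) × 138 = 138.0000
  x=5: (0.013/0.032) × 136 = 55.2500
  x=6: (0.004/0.032) × 753 = 94.1250
  x=7: (0.002/0.032) × 253 = 15.8125
  x=8: (0.001/0.032) × 632 = 19.7500
Sum = 138.0000 + 55.2500 + 94.1250 + 15.8125 + 19.7500 = 322.9375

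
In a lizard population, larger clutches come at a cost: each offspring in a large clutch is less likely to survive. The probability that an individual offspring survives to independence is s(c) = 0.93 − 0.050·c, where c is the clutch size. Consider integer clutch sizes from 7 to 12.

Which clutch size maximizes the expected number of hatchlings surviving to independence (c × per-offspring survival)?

9

Expected hatchlings surviving to independence = c × s(c):
  c=7: 7 × 0.580 = 4.060
  c=8: 8 × 0.530 = 4.240
  c=9: 9 × 0.480 = 4.320
  c=10: 10 × 0.430 = 4.300
  c=11: 11 × 0.380 = 4.180
  c=12: 12 × 0.330 = 3.960
Maximum at c = 9 (4.320 hatchlings surviving to independence).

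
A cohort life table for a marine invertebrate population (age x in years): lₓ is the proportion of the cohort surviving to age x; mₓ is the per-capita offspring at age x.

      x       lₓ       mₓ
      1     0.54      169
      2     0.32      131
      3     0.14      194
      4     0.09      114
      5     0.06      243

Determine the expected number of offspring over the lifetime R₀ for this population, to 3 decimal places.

185.180

R₀ = Σ lₓ mₓ:
  age 1: 0.54 × 169 = 91.2600
  age 2: 0.32 × 131 = 41.9200
  age 3: 0.14 × 194 = 27.1600
  age 4: 0.09 × 114 = 10.2600
  age 5: 0.06 × 243 = 14.5800
R₀ = 91.2600 + 41.9200 + 27.1600 + 10.2600 + 14.5800 = 185.1800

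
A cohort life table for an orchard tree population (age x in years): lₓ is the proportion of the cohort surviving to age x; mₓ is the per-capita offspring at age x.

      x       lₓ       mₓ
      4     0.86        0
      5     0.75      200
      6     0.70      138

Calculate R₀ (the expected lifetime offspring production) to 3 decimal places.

R₀ = Σ lₓ mₓ:
  age 4: 0.86 × 0 = 0.0000
  age 5: 0.75 × 200 = 150.0000
  age 6: 0.70 × 138 = 96.6000
R₀ = 0.0000 + 150.0000 + 96.6000 = 246.6000

246.600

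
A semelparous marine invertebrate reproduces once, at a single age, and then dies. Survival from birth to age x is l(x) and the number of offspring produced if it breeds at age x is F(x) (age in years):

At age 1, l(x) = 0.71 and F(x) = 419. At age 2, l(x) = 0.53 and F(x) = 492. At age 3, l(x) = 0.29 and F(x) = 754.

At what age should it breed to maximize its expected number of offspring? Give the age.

1

Expected offspring if breeding at age x = l(x) × F(x):
  age 1: 0.71 × 419 = 297.490
  age 2: 0.53 × 492 = 260.760
  age 3: 0.29 × 754 = 218.660
Maximum at age 1 (297.490).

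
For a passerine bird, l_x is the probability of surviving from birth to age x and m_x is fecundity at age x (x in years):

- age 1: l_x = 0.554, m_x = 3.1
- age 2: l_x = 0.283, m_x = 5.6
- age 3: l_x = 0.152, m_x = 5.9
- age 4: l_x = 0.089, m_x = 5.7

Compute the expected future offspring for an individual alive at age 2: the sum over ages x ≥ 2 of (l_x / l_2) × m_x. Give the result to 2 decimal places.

10.56

l_2 = 0.283. Conditional survival from age 2 to x is l_x / l_2.
  x=2: (0.283/0.283) × 5.6 = 5.6000
  x=3: (0.152/0.283) × 5.9 = 3.1689
  x=4: (0.089/0.283) × 5.7 = 1.7926
Sum = 5.6000 + 3.1689 + 1.7926 = 10.5615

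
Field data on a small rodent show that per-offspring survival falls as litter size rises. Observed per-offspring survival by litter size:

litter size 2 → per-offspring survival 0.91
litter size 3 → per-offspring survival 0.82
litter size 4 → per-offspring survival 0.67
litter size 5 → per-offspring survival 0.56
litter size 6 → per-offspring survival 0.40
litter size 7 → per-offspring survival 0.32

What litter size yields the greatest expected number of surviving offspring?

Expected surviving offspring = c × s(c):
  c=2: 2 × 0.91 = 1.820
  c=3: 3 × 0.82 = 2.460
  c=4: 4 × 0.67 = 2.680
  c=5: 5 × 0.56 = 2.800
  c=6: 6 × 0.40 = 2.400
  c=7: 7 × 0.32 = 2.240
Maximum at c = 5 (2.800 surviving offspring).

5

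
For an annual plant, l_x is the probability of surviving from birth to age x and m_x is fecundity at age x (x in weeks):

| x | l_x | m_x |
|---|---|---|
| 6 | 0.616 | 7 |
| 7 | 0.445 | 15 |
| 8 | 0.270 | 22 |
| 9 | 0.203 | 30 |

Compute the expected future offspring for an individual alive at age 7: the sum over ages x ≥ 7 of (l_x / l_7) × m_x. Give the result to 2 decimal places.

l_7 = 0.445. Conditional survival from age 7 to x is l_x / l_7.
  x=7: (0.445/0.445) × 15 = 15.0000
  x=8: (0.270/0.445) × 22 = 13.3483
  x=9: (0.203/0.445) × 30 = 13.6854
Sum = 15.0000 + 13.3483 + 13.6854 = 42.0337

42.03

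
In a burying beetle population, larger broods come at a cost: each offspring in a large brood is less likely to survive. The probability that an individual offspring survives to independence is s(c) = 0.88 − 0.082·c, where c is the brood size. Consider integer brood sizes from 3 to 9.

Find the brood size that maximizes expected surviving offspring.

5

Expected surviving offspring = c × s(c):
  c=3: 3 × 0.634 = 1.902
  c=4: 4 × 0.552 = 2.208
  c=5: 5 × 0.470 = 2.350
  c=6: 6 × 0.388 = 2.328
  c=7: 7 × 0.306 = 2.142
  c=8: 8 × 0.224 = 1.792
  c=9: 9 × 0.142 = 1.278
Maximum at c = 5 (2.350 surviving offspring).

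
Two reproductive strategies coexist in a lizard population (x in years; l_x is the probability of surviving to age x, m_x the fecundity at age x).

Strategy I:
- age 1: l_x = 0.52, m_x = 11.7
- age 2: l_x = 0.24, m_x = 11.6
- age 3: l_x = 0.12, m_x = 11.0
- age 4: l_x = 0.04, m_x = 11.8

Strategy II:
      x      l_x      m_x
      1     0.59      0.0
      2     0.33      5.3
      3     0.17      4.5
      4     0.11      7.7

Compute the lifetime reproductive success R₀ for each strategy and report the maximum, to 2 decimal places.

10.66

Strategy I: R₀ = 0.52×11.7 + 0.24×11.6 + 0.12×11.0 + 0.04×11.8 = 10.6600
Strategy II: R₀ = 0.59×0.0 + 0.33×5.3 + 0.17×4.5 + 0.11×7.7 = 3.3610
Highest R₀: strategy I with 10.6600.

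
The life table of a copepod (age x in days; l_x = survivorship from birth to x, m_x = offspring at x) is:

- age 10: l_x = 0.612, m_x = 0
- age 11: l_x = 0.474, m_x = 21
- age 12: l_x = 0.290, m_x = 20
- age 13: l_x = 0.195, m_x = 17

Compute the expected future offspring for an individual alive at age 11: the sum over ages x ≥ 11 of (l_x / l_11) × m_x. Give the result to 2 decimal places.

l_11 = 0.474. Conditional survival from age 11 to x is l_x / l_11.
  x=11: (0.474/0.474) × 21 = 21.0000
  x=12: (0.290/0.474) × 20 = 12.2363
  x=13: (0.195/0.474) × 17 = 6.9937
Sum = 21.0000 + 12.2363 + 6.9937 = 40.2300

40.23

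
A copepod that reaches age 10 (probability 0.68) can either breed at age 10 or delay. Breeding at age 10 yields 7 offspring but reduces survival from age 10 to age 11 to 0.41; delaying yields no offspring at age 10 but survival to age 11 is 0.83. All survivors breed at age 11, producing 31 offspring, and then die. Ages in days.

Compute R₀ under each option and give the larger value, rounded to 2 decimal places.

17.50

breed at age 10: R₀ = 0.68 × (7 + 0.41 × 31) = 0.68 × 19.7100 = 13.4028
delay to age 11: R₀ = 0.68 × (0.83 × 31) = 0.68 × 25.7300 = 17.4964
Higher: delay to age 11 (17.4964).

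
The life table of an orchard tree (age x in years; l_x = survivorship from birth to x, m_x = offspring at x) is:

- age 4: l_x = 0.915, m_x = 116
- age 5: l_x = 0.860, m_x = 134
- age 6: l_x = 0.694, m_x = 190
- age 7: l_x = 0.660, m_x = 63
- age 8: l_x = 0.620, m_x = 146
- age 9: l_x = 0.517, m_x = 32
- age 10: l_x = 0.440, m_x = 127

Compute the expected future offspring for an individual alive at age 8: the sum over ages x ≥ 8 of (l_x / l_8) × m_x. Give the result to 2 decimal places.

262.81

l_8 = 0.620. Conditional survival from age 8 to x is l_x / l_8.
  x=8: (0.620/0.620) × 146 = 146.0000
  x=9: (0.517/0.620) × 32 = 26.6839
  x=10: (0.440/0.620) × 127 = 90.1290
Sum = 146.0000 + 26.6839 + 90.1290 = 262.8129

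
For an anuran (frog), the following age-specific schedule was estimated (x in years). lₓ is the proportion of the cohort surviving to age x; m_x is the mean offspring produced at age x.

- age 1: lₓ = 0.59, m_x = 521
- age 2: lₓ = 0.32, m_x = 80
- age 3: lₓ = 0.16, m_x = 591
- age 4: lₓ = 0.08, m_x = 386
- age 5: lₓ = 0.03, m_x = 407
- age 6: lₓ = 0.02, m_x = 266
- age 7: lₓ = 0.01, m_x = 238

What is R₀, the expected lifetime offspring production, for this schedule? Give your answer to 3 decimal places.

478.340

R₀ = Σ lₓ m_x:
  age 1: 0.59 × 521 = 307.3900
  age 2: 0.32 × 80 = 25.6000
  age 3: 0.16 × 591 = 94.5600
  age 4: 0.08 × 386 = 30.8800
  age 5: 0.03 × 407 = 12.2100
  age 6: 0.02 × 266 = 5.3200
  age 7: 0.01 × 238 = 2.3800
R₀ = 307.3900 + 25.6000 + 94.5600 + 30.8800 + 12.2100 + 5.3200 + 2.3800 = 478.3400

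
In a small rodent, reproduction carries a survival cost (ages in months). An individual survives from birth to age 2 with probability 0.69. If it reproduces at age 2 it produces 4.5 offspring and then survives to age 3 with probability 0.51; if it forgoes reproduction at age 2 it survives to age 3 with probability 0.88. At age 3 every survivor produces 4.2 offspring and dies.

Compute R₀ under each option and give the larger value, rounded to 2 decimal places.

breed at age 2: R₀ = 0.69 × (4.5 + 0.51 × 4.2) = 0.69 × 6.6420 = 4.5830
delay to age 3: R₀ = 0.69 × (0.88 × 4.2) = 0.69 × 3.6960 = 2.5502
Higher: breed at age 2 (4.5830).

4.58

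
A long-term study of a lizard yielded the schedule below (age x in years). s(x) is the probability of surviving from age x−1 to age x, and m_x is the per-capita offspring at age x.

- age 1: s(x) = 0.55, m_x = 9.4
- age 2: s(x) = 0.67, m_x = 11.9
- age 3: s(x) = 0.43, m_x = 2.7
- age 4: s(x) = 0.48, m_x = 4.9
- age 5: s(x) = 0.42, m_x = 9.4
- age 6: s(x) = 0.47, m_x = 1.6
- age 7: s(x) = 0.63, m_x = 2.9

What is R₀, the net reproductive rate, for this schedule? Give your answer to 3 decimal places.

Survivorship from birth: l_x = s_1·s_2·…·s_x.
  l_1 = 0.55000
  l_2 = 0.36850
  l_3 = 0.15846
  l_4 = 0.07606
  l_5 = 0.03194
  l_6 = 0.01501
  l_7 = 0.00946
R₀ = Σ l_x m_x:
  age 1: 0.55000 × 9.4 = 5.1700
  age 2: 0.36850 × 11.9 = 4.3852
  age 3: 0.15846 × 2.7 = 0.4278
  age 4: 0.07606 × 4.9 = 0.3727
  age 5: 0.03194 × 9.4 = 0.3002
  age 6: 0.01501 × 1.6 = 0.0240
  age 7: 0.00946 × 2.9 = 0.0274
R₀ = 5.1700 + 4.3852 + 0.4278 + 0.3727 + 0.3002 + 0.0240 + 0.0274 = 10.7074

10.707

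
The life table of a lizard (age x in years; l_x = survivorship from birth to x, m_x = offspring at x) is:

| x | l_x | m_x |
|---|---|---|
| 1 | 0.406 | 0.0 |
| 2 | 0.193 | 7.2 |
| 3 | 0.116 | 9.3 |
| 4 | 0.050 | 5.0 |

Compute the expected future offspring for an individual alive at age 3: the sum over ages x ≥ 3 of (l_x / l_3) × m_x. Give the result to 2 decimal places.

11.46

l_3 = 0.116. Conditional survival from age 3 to x is l_x / l_3.
  x=3: (0.116/0.116) × 9.3 = 9.3000
  x=4: (0.050/0.116) × 5.0 = 2.1552
Sum = 9.3000 + 2.1552 = 11.4552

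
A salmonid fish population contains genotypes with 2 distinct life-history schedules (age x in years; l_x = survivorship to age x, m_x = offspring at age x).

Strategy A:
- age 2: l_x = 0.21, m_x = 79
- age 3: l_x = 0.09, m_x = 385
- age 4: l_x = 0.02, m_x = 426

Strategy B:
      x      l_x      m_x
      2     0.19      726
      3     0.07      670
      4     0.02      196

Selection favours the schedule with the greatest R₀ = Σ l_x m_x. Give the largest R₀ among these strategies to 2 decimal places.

188.76

Strategy A: R₀ = 0.21×79 + 0.09×385 + 0.02×426 = 59.7600
Strategy B: R₀ = 0.19×726 + 0.07×670 + 0.02×196 = 188.7600
Highest R₀: strategy B with 188.7600.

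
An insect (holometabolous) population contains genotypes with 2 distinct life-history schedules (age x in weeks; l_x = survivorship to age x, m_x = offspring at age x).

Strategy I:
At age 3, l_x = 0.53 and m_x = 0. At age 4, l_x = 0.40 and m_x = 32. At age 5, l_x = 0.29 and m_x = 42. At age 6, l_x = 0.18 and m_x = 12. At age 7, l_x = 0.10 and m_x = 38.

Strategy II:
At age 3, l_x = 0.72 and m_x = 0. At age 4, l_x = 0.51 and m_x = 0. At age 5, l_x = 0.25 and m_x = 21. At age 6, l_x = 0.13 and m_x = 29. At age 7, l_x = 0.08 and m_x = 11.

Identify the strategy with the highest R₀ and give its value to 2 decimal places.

30.94

Strategy I: R₀ = 0.53×0 + 0.40×32 + 0.29×42 + 0.18×12 + 0.10×38 = 30.9400
Strategy II: R₀ = 0.72×0 + 0.51×0 + 0.25×21 + 0.13×29 + 0.08×11 = 9.9000
Highest R₀: strategy I with 30.9400.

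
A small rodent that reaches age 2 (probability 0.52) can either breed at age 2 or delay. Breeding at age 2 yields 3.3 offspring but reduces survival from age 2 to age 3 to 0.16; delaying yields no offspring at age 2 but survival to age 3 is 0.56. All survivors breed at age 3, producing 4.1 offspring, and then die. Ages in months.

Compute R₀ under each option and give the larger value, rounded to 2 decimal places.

breed at age 2: R₀ = 0.52 × (3.3 + 0.16 × 4.1) = 0.52 × 3.9560 = 2.0571
delay to age 3: R₀ = 0.52 × (0.56 × 4.1) = 0.52 × 2.2960 = 1.1939
Higher: breed at age 2 (2.0571).

2.06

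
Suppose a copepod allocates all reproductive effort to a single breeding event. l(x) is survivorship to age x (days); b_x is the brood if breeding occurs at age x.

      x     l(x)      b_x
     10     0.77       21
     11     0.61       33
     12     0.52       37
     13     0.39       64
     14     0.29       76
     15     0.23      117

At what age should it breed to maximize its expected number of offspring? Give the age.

15

Expected offspring if breeding at age x = l(x) × b_x:
  age 10: 0.77 × 21 = 16.170
  age 11: 0.61 × 33 = 20.130
  age 12: 0.52 × 37 = 19.240
  age 13: 0.39 × 64 = 24.960
  age 14: 0.29 × 76 = 22.040
  age 15: 0.23 × 117 = 26.910
Maximum at age 15 (26.910).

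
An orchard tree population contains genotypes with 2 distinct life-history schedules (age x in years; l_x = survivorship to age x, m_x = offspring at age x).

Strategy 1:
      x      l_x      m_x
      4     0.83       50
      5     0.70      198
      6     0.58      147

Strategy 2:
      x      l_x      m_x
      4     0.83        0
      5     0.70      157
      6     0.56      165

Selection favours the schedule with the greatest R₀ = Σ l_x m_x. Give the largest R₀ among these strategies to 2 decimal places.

265.36

Strategy 1: R₀ = 0.83×50 + 0.70×198 + 0.58×147 = 265.3600
Strategy 2: R₀ = 0.83×0 + 0.70×157 + 0.56×165 = 202.3000
Highest R₀: strategy 1 with 265.3600.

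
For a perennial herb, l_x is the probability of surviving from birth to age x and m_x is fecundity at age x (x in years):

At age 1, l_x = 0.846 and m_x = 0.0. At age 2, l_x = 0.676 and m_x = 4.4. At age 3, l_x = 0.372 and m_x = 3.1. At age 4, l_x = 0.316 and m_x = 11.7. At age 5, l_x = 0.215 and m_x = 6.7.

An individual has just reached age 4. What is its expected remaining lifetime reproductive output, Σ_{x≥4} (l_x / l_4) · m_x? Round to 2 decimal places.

16.26

l_4 = 0.316. Conditional survival from age 4 to x is l_x / l_4.
  x=4: (0.316/0.316) × 11.7 = 11.7000
  x=5: (0.215/0.316) × 6.7 = 4.5585
Sum = 11.7000 + 4.5585 = 16.2585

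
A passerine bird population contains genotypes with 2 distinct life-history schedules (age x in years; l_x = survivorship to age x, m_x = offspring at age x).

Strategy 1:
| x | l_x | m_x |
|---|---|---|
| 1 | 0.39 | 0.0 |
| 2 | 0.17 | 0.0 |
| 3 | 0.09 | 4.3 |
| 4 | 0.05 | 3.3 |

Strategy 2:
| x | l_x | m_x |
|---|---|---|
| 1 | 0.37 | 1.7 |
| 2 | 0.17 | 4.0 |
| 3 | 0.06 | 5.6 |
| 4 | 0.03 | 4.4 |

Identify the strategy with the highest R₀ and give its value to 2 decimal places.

1.78

Strategy 1: R₀ = 0.39×0.0 + 0.17×0.0 + 0.09×4.3 + 0.05×3.3 = 0.5520
Strategy 2: R₀ = 0.37×1.7 + 0.17×4.0 + 0.06×5.6 + 0.03×4.4 = 1.7770
Highest R₀: strategy 2 with 1.7770.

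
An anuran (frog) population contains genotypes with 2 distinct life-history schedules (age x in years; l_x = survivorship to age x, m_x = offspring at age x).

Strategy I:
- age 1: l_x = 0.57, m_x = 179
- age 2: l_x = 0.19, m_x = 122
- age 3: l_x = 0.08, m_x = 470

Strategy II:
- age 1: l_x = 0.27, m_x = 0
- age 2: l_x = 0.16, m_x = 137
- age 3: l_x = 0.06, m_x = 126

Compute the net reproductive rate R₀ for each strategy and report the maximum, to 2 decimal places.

Strategy I: R₀ = 0.57×179 + 0.19×122 + 0.08×470 = 162.8100
Strategy II: R₀ = 0.27×0 + 0.16×137 + 0.06×126 = 29.4800
Highest R₀: strategy I with 162.8100.

162.81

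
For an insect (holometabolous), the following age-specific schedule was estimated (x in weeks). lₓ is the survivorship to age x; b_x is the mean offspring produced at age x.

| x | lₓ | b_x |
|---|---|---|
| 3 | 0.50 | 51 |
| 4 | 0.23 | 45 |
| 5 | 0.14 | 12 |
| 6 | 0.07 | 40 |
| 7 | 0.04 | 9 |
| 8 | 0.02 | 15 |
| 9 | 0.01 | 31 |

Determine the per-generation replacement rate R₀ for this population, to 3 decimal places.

41.300

R₀ = Σ lₓ b_x:
  age 3: 0.50 × 51 = 25.5000
  age 4: 0.23 × 45 = 10.3500
  age 5: 0.14 × 12 = 1.6800
  age 6: 0.07 × 40 = 2.8000
  age 7: 0.04 × 9 = 0.3600
  age 8: 0.02 × 15 = 0.3000
  age 9: 0.01 × 31 = 0.3100
R₀ = 25.5000 + 10.3500 + 1.6800 + 2.8000 + 0.3600 + 0.3000 + 0.3100 = 41.3000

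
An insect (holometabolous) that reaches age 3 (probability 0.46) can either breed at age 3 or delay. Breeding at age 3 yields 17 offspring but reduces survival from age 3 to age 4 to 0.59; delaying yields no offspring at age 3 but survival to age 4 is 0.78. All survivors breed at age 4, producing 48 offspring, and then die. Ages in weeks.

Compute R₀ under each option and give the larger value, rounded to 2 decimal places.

20.85

breed at age 3: R₀ = 0.46 × (17 + 0.59 × 48) = 0.46 × 45.3200 = 20.8472
delay to age 4: R₀ = 0.46 × (0.78 × 48) = 0.46 × 37.4400 = 17.2224
Higher: breed at age 3 (20.8472).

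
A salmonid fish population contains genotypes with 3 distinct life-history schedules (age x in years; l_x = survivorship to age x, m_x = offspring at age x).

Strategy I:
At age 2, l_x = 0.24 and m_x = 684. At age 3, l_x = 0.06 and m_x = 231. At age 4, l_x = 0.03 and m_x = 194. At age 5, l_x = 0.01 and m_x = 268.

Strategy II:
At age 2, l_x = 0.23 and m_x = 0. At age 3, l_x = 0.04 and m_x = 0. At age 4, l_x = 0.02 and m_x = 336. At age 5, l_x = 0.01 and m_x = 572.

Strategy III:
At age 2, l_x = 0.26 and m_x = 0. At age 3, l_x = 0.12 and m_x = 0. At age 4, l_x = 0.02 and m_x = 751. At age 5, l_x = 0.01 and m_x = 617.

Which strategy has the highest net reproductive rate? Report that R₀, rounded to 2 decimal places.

Strategy I: R₀ = 0.24×684 + 0.06×231 + 0.03×194 + 0.01×268 = 186.5200
Strategy II: R₀ = 0.23×0 + 0.04×0 + 0.02×336 + 0.01×572 = 12.4400
Strategy III: R₀ = 0.26×0 + 0.12×0 + 0.02×751 + 0.01×617 = 21.1900
Highest R₀: strategy I with 186.5200.

186.52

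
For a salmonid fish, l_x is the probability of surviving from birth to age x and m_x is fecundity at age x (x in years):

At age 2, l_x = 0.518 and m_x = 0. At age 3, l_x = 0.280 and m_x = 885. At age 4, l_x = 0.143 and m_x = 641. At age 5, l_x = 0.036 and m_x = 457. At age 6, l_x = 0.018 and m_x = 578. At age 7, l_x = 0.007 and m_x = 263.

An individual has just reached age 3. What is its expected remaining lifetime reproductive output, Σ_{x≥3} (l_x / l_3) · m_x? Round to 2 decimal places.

1314.86

l_3 = 0.280. Conditional survival from age 3 to x is l_x / l_3.
  x=3: (0.280/0.280) × 885 = 885.0000
  x=4: (0.143/0.280) × 641 = 327.3679
  x=5: (0.036/0.280) × 457 = 58.7571
  x=6: (0.018/0.280) × 578 = 37.1571
  x=7: (0.007/0.280) × 263 = 6.5750
Sum = 885.0000 + 327.3679 + 58.7571 + 37.1571 + 6.5750 = 1314.8571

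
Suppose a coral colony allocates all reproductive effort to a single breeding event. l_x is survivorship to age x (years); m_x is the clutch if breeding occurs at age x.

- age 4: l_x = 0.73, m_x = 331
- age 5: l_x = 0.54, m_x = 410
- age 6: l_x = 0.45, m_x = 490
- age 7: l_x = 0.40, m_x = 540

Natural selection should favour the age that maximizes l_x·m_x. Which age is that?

4

Expected offspring if breeding at age x = l_x × m_x:
  age 4: 0.73 × 331 = 241.630
  age 5: 0.54 × 410 = 221.400
  age 6: 0.45 × 490 = 220.500
  age 7: 0.40 × 540 = 216.000
Maximum at age 4 (241.630).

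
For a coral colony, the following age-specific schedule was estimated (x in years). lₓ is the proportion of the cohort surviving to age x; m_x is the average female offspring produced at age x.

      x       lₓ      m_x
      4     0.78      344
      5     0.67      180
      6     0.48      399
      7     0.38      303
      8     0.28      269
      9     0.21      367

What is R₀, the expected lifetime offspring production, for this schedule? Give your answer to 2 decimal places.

847.97

R₀ = Σ lₓ m_x:
  age 4: 0.78 × 344 = 268.3200
  age 5: 0.67 × 180 = 120.6000
  age 6: 0.48 × 399 = 191.5200
  age 7: 0.38 × 303 = 115.1400
  age 8: 0.28 × 269 = 75.3200
  age 9: 0.21 × 367 = 77.0700
R₀ = 268.3200 + 120.6000 + 191.5200 + 115.1400 + 75.3200 + 77.0700 = 847.9700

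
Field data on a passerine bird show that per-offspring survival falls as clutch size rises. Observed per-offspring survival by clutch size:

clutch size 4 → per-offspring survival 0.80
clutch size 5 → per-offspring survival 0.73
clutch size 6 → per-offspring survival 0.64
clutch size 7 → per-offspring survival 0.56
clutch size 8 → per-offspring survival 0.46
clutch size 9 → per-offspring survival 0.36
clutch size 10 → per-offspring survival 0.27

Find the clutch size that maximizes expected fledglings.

7

Expected fledglings = c × s(c):
  c=4: 4 × 0.80 = 3.200
  c=5: 5 × 0.73 = 3.650
  c=6: 6 × 0.64 = 3.840
  c=7: 7 × 0.56 = 3.920
  c=8: 8 × 0.46 = 3.680
  c=9: 9 × 0.36 = 3.240
  c=10: 10 × 0.27 = 2.700
Maximum at c = 7 (3.920 fledglings).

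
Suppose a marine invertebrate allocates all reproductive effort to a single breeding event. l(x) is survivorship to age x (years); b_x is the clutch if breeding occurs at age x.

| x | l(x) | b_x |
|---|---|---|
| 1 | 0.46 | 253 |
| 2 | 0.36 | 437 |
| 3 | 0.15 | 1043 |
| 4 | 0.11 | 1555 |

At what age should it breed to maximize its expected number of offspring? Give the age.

4

Expected offspring if breeding at age x = l(x) × b_x:
  age 1: 0.46 × 253 = 116.380
  age 2: 0.36 × 437 = 157.320
  age 3: 0.15 × 1043 = 156.450
  age 4: 0.11 × 1555 = 171.050
Maximum at age 4 (171.050).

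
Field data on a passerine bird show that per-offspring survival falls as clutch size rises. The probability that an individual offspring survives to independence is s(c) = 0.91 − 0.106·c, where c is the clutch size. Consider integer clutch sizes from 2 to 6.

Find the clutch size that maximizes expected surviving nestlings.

4

Expected surviving nestlings = c × s(c):
  c=2: 2 × 0.698 = 1.396
  c=3: 3 × 0.592 = 1.776
  c=4: 4 × 0.486 = 1.944
  c=5: 5 × 0.380 = 1.900
  c=6: 6 × 0.274 = 1.644
Maximum at c = 4 (1.944 surviving nestlings).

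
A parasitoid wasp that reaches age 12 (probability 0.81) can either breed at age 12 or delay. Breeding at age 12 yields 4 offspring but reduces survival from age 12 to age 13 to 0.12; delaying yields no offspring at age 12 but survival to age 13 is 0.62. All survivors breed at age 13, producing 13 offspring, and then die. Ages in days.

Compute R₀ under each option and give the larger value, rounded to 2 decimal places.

6.53

breed at age 12: R₀ = 0.81 × (4 + 0.12 × 13) = 0.81 × 5.5600 = 4.5036
delay to age 13: R₀ = 0.81 × (0.62 × 13) = 0.81 × 8.0600 = 6.5286
Higher: delay to age 13 (6.5286).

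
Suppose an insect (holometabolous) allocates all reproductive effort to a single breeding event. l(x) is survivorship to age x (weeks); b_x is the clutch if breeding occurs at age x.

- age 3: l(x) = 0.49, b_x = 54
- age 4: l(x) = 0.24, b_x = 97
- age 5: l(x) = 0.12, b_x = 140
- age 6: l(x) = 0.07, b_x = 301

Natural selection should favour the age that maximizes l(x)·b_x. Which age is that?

Expected offspring if breeding at age x = l(x) × b_x:
  age 3: 0.49 × 54 = 26.460
  age 4: 0.24 × 97 = 23.280
  age 5: 0.12 × 140 = 16.800
  age 6: 0.07 × 301 = 21.070
Maximum at age 3 (26.460).

3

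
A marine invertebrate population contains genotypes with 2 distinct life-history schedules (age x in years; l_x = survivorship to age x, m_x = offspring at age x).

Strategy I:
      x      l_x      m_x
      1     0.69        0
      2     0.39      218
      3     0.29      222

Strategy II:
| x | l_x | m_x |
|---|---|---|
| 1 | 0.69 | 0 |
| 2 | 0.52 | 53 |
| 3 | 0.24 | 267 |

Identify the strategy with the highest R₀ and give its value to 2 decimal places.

Strategy I: R₀ = 0.69×0 + 0.39×218 + 0.29×222 = 149.4000
Strategy II: R₀ = 0.69×0 + 0.52×53 + 0.24×267 = 91.6400
Highest R₀: strategy I with 149.4000.

149.40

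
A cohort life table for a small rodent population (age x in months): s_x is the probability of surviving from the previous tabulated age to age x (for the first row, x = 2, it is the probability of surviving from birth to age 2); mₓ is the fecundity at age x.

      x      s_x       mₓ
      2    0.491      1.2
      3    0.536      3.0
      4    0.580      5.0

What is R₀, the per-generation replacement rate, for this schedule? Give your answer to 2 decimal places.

Survivorship from birth: l_x = s_2·s_3·…·s_x.
  l_2 = 0.49100
  l_3 = 0.26318
  l_4 = 0.15264
R₀ = Σ l_x mₓ:
  age 2: 0.49100 × 1.2 = 0.5892
  age 3: 0.26318 × 3.0 = 0.7895
  age 4: 0.15264 × 5.0 = 0.7632
R₀ = 0.5892 + 0.7895 + 0.7632 = 2.1419

2.14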